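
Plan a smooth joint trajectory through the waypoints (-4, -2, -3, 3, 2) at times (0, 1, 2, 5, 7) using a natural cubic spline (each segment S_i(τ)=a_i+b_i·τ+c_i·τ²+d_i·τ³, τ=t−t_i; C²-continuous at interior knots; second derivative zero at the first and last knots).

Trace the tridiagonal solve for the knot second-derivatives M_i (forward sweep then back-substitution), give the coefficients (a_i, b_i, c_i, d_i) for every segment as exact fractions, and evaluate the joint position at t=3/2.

Δ: Δ0=2, Δ1=-1, Δ2=2, Δ3=-1/2
row 1: diag=4, rhs=-18; c'=1/4, d'=-9/2
row 2: denom=8−1·1/4=31/4; d'=(18−1·-9/2)/(31/4)=90/31
row 3: denom=10−3·12/31=274/31; d'=(-15−3·90/31)/(274/31)=-735/274
back: M3=-735/274
back: M2=90/31−12/31·-735/274=540/137
back: M1=-9/2−1/4·540/137=-1503/274
M: M0=0, M1=-1503/274, M2=540/137, M3=-735/274, M4=0
seg 0: a=-4, c=M0/2=0, d=(M1−M0)/(6·1)=-501/548, b=Δ0−h0·(2M0+M1)/6=1597/548
seg 1: a=-2, c=M1/2=-1503/548, d=(M2−M1)/(6·1)=861/548, b=Δ1−h1·(2M1+M2)/6=47/274
seg 2: a=-3, c=M2/2=270/137, d=(M3−M2)/(6·3)=-605/1644, b=Δ2−h2·(2M2+M3)/6=-329/548
seg 3: a=3, c=M3/2=-735/548, d=(M4−M3)/(6·2)=245/1096, b=Δ3−h3·(2M3+M4)/6=353/274
t_q=3/2 → seg 1, τ=1/2; S=-2+47/274·τ+-1503/548·τ²+861/548·τ³=-10537/4384

  seg 0: a=-4 b=1597/548 c=0 d=-501/548
  seg 1: a=-2 b=47/274 c=-1503/548 d=861/548
  seg 2: a=-3 b=-329/548 c=270/137 d=-605/1644
  seg 3: a=3 b=353/274 c=-735/548 d=245/1096
S(3/2) = -10537/4384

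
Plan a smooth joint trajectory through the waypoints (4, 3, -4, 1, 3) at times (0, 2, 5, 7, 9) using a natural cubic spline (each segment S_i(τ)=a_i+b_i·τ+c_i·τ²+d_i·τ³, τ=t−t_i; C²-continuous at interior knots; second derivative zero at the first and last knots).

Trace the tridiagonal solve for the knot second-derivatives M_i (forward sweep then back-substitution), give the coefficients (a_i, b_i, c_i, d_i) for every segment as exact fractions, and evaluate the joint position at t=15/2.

Δ: Δ0=-1/2, Δ1=-7/3, Δ2=5/2, Δ3=1
row 1: diag=10, rhs=-11; c'=3/10, d'=-11/10
row 2: denom=10−3·3/10=91/10; d'=(29−3·-11/10)/(91/10)=323/91
row 3: denom=8−2·20/91=688/91; d'=(-9−2·323/91)/(688/91)=-1465/688
back: M3=-1465/688
back: M2=323/91−20/91·-1465/688=691/172
back: M1=-11/10−3/10·691/172=-793/344
M: M0=0, M1=-793/344, M2=691/172, M3=-1465/688, M4=0
seg 0: a=4, c=M0/2=0, d=(M1−M0)/(6·2)=-793/4128, b=Δ0−h0·(2M0+M1)/6=277/1032
seg 1: a=3, c=M1/2=-793/688, d=(M2−M1)/(6·3)=725/2064, b=Δ1−h1·(2M1+M2)/6=-1051/516
seg 2: a=-4, c=M2/2=691/344, d=(M3−M2)/(6·2)=-4229/8256, b=Δ2−h2·(2M2+M3)/6=1097/2064
seg 3: a=1, c=M3/2=-1465/1376, d=(M4−M3)/(6·2)=1465/8256, b=Δ3−h3·(2M3+M4)/6=2497/1032
t_q=15/2 → seg 3, τ=1/2; S=1+2497/1032·τ+-1465/1376·τ²+1465/8256·τ³=43279/22016

  seg 0: a=4 b=277/1032 c=0 d=-793/4128
  seg 1: a=3 b=-1051/516 c=-793/688 d=725/2064
  seg 2: a=-4 b=1097/2064 c=691/344 d=-4229/8256
  seg 3: a=1 b=2497/1032 c=-1465/1376 d=1465/8256
S(15/2) = 43279/22016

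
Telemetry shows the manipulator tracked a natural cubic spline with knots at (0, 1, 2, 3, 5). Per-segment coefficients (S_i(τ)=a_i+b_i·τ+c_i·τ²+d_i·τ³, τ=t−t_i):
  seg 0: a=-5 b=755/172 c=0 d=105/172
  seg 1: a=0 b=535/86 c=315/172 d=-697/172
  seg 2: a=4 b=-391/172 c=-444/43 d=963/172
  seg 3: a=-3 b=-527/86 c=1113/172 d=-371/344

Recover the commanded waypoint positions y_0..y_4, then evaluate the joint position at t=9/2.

y_0=-5 y_1=0 y_2=4 y_3=-3 y_4=2
S(9/2) = -3501/2752

y_0 = S_0(0) = a_0 = -5
y_1 = S_1(0) = a_1 = 0
y_2 = S_2(0) = a_2 = 4
y_3 = S_3(0) = a_3 = -3
y_4 = S_3(2) = 2
t_q=9/2 is in segment 3 (τ=3/2); S_3(τ)=-3501/2752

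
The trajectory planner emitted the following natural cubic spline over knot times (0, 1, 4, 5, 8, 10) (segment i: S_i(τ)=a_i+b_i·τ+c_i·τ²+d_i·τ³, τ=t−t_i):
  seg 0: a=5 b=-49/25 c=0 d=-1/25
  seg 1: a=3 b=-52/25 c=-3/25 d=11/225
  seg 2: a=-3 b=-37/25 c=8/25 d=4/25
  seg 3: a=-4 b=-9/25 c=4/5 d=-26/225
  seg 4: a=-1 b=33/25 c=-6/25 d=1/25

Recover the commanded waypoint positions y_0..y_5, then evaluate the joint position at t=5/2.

y_0=5 y_1=3 y_2=-3 y_3=-4 y_4=-1 y_5=1
S(5/2) = -9/40

y_0 = S_0(0) = a_0 = 5
y_1 = S_1(0) = a_1 = 3
y_2 = S_2(0) = a_2 = -3
y_3 = S_3(0) = a_3 = -4
y_4 = S_4(0) = a_4 = -1
y_5 = S_4(2) = 1
t_q=5/2 is in segment 1 (τ=3/2); S_1(τ)=-9/40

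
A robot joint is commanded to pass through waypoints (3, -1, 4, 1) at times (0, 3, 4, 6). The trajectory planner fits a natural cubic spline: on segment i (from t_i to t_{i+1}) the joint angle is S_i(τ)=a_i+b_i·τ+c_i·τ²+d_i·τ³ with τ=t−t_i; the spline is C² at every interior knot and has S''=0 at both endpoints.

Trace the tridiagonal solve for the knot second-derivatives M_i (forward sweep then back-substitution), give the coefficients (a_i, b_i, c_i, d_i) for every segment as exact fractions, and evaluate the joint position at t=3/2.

Δ: Δ0=-4/3, Δ1=5, Δ2=-3/2
row 1: diag=8, rhs=38; c'=1/8, d'=19/4
row 2: denom=6−1·1/8=47/8; d'=(-39−1·19/4)/(47/8)=-350/47
back: M2=-350/47
back: M1=19/4−1/8·-350/47=267/47
M: M0=0, M1=267/47, M2=-350/47, M3=0
seg 0: a=3, c=M0/2=0, d=(M1−M0)/(6·3)=89/282, b=Δ0−h0·(2M0+M1)/6=-1177/282
seg 1: a=-1, c=M1/2=267/94, d=(M2−M1)/(6·1)=-617/282, b=Δ1−h1·(2M1+M2)/6=613/141
seg 2: a=4, c=M2/2=-175/47, d=(M3−M2)/(6·2)=175/282, b=Δ2−h2·(2M2+M3)/6=977/282
t_q=3/2 → seg 0, τ=3/2; S=3+-1177/282·τ+0·τ²+89/282·τ³=-1651/752

  seg 0: a=3 b=-1177/282 c=0 d=89/282
  seg 1: a=-1 b=613/141 c=267/94 d=-617/282
  seg 2: a=4 b=977/282 c=-175/47 d=175/282
S(3/2) = -1651/752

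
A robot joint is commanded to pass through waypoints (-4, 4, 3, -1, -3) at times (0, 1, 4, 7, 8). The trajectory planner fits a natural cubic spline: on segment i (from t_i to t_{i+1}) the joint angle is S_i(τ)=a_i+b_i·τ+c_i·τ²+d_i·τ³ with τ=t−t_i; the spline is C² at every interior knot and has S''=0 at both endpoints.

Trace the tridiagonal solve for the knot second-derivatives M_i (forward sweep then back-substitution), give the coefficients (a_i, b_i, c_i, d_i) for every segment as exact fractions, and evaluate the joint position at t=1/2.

  seg 0: a=-4 b=5699/624 c=0 d=-707/624
  seg 1: a=4 b=1789/312 c=-707/208 d=859/1872
  seg 2: a=3 b=-109/48 c=19/26 d=-29/208
  seg 3: a=-1 b=-515/312 c=-109/208 d=109/624
S(1/2) = 707/1664

Δ: Δ0=8, Δ1=-1/3, Δ2=-4/3, Δ3=-2
row 1: diag=8, rhs=-50; c'=3/8, d'=-25/4
row 2: denom=12−3·3/8=87/8; d'=(-6−3·-25/4)/(87/8)=34/29
row 3: denom=8−3·8/29=208/29; d'=(-4−3·34/29)/(208/29)=-109/104
back: M3=-109/104
back: M2=34/29−8/29·-109/104=19/13
back: M1=-25/4−3/8·19/13=-707/104
M: M0=0, M1=-707/104, M2=19/13, M3=-109/104, M4=0
seg 0: a=-4, c=M0/2=0, d=(M1−M0)/(6·1)=-707/624, b=Δ0−h0·(2M0+M1)/6=5699/624
seg 1: a=4, c=M1/2=-707/208, d=(M2−M1)/(6·3)=859/1872, b=Δ1−h1·(2M1+M2)/6=1789/312
seg 2: a=3, c=M2/2=19/26, d=(M3−M2)/(6·3)=-29/208, b=Δ2−h2·(2M2+M3)/6=-109/48
seg 3: a=-1, c=M3/2=-109/208, d=(M4−M3)/(6·1)=109/624, b=Δ3−h3·(2M3+M4)/6=-515/312
t_q=1/2 → seg 0, τ=1/2; S=-4+5699/624·τ+0·τ²+-707/624·τ³=707/1664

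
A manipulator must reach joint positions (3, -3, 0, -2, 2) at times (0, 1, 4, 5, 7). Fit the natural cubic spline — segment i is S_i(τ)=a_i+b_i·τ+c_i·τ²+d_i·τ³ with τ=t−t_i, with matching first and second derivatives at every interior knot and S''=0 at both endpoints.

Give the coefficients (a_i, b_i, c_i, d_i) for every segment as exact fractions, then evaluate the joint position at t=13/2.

Δ: Δ0=-6, Δ1=1, Δ2=-2, Δ3=2
row 1: diag=8, rhs=42; c'=3/8, d'=21/4
row 2: denom=8−3·3/8=55/8; d'=(-18−3·21/4)/(55/8)=-54/11
row 3: denom=6−1·8/55=322/55; d'=(24−1·-54/11)/(322/55)=795/161
back: M3=795/161
back: M2=-54/11−8/55·795/161=-906/161
back: M1=21/4−3/8·-906/161=1185/161
M: M0=0, M1=1185/161, M2=-906/161, M3=795/161, M4=0
seg 0: a=3, c=M0/2=0, d=(M1−M0)/(6·1)=395/322, b=Δ0−h0·(2M0+M1)/6=-2327/322
seg 1: a=-3, c=M1/2=1185/322, d=(M2−M1)/(6·3)=-697/966, b=Δ1−h1·(2M1+M2)/6=-571/161
seg 2: a=0, c=M2/2=-453/161, d=(M3−M2)/(6·1)=81/46, b=Δ2−h2·(2M2+M3)/6=-305/322
seg 3: a=-2, c=M3/2=795/322, d=(M4−M3)/(6·2)=-265/644, b=Δ3−h3·(2M3+M4)/6=-208/161
t_q=13/2 → seg 3, τ=3/2; S=-2+-208/161·τ+795/322·τ²+-265/644·τ³=1177/5152

  seg 0: a=3 b=-2327/322 c=0 d=395/322
  seg 1: a=-3 b=-571/161 c=1185/322 d=-697/966
  seg 2: a=0 b=-305/322 c=-453/161 d=81/46
  seg 3: a=-2 b=-208/161 c=795/322 d=-265/644
S(13/2) = 1177/5152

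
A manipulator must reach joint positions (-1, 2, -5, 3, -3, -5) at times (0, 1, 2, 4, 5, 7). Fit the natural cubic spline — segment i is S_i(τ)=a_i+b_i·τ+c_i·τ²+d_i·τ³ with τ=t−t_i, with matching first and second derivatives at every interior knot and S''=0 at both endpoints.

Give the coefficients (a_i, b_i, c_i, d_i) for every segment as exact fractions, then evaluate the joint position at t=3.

  seg 0: a=-1 b=4502/709 c=0 d=-2375/709
  seg 1: a=2 b=-2623/709 c=-7125/709 d=4785/709
  seg 2: a=-5 b=-2518/709 c=7230/709 d=-4553/1418
  seg 3: a=3 b=-916/709 c=-6429/709 d=3091/709
  seg 4: a=-3 b=-4501/709 c=2844/709 d=-474/709
S(3) = -2219/1418

Δ: Δ0=3, Δ1=-7, Δ2=4, Δ3=-6, Δ4=-1
row 1: diag=4, rhs=-60; c'=1/4, d'=-15
row 2: denom=6−1·1/4=23/4; d'=(66−1·-15)/(23/4)=324/23
row 3: denom=6−2·8/23=122/23; d'=(-60−2·324/23)/(122/23)=-1014/61
row 4: denom=6−1·23/122=709/122; d'=(30−1·-1014/61)/(709/122)=5688/709
back: M4=5688/709
back: M3=-1014/61−23/122·5688/709=-12858/709
back: M2=324/23−8/23·-12858/709=14460/709
back: M1=-15−1/4·14460/709=-14250/709
M: M0=0, M1=-14250/709, M2=14460/709, M3=-12858/709, M4=5688/709, M5=0
seg 0: a=-1, c=M0/2=0, d=(M1−M0)/(6·1)=-2375/709, b=Δ0−h0·(2M0+M1)/6=4502/709
seg 1: a=2, c=M1/2=-7125/709, d=(M2−M1)/(6·1)=4785/709, b=Δ1−h1·(2M1+M2)/6=-2623/709
seg 2: a=-5, c=M2/2=7230/709, d=(M3−M2)/(6·2)=-4553/1418, b=Δ2−h2·(2M2+M3)/6=-2518/709
seg 3: a=3, c=M3/2=-6429/709, d=(M4−M3)/(6·1)=3091/709, b=Δ3−h3·(2M3+M4)/6=-916/709
seg 4: a=-3, c=M4/2=2844/709, d=(M5−M4)/(6·2)=-474/709, b=Δ4−h4·(2M4+M5)/6=-4501/709
t_q=3 → seg 2, τ=1; S=-5+-2518/709·τ+7230/709·τ²+-4553/1418·τ³=-2219/1418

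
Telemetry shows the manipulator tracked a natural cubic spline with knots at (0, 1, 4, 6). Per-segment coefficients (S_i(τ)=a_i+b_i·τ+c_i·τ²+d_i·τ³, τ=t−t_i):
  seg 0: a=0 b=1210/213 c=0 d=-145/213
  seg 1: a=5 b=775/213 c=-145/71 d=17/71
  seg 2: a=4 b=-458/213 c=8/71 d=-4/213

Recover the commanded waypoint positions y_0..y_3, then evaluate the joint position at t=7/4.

y_0=0 y_1=5 y_2=4 y_3=0
S(7/4) = 30359/4544

y_0 = S_0(0) = a_0 = 0
y_1 = S_1(0) = a_1 = 5
y_2 = S_2(0) = a_2 = 4
y_3 = S_2(2) = 0
t_q=7/4 is in segment 1 (τ=3/4); S_1(τ)=30359/4544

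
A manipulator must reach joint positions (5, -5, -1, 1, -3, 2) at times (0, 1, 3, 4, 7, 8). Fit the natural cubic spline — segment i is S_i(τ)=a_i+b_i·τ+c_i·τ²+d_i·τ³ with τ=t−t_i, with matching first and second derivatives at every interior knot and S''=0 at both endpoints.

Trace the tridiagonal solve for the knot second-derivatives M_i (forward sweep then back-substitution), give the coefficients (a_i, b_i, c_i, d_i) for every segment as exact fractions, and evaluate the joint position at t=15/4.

  seg 0: a=5 b=-31339/2568 c=0 d=5659/2568
  seg 1: a=-5 b=-7181/1284 c=5659/856 d=-1807/1284
  seg 2: a=-1 b=5089/1284 c=-1569/856 d=-335/2568
  seg 3: a=1 b=-241/2568 c=-238/107 d=4651/7704
  seg 4: a=-3 b=3673/1284 c=2747/856 d=-2747/2568
S(15/4) = 48565/54784

Δ: Δ0=-10, Δ1=2, Δ2=2, Δ3=-4/3, Δ4=5
row 1: diag=6, rhs=72; c'=1/3, d'=12
row 2: denom=6−2·1/3=16/3; d'=(0−2·12)/(16/3)=-9/2
row 3: denom=8−1·3/16=125/16; d'=(-20−1·-9/2)/(125/16)=-248/125
row 4: denom=8−3·48/125=856/125; d'=(38−3·-248/125)/(856/125)=2747/428
back: M4=2747/428
back: M3=-248/125−48/125·2747/428=-476/107
back: M2=-9/2−3/16·-476/107=-1569/428
back: M1=12−1/3·-1569/428=5659/428
M: M0=0, M1=5659/428, M2=-1569/428, M3=-476/107, M4=2747/428, M5=0
seg 0: a=5, c=M0/2=0, d=(M1−M0)/(6·1)=5659/2568, b=Δ0−h0·(2M0+M1)/6=-31339/2568
seg 1: a=-5, c=M1/2=5659/856, d=(M2−M1)/(6·2)=-1807/1284, b=Δ1−h1·(2M1+M2)/6=-7181/1284
seg 2: a=-1, c=M2/2=-1569/856, d=(M3−M2)/(6·1)=-335/2568, b=Δ2−h2·(2M2+M3)/6=5089/1284
seg 3: a=1, c=M3/2=-238/107, d=(M4−M3)/(6·3)=4651/7704, b=Δ3−h3·(2M3+M4)/6=-241/2568
seg 4: a=-3, c=M4/2=2747/856, d=(M5−M4)/(6·1)=-2747/2568, b=Δ4−h4·(2M4+M5)/6=3673/1284
t_q=15/4 → seg 2, τ=3/4; S=-1+5089/1284·τ+-1569/856·τ²+-335/2568·τ³=48565/54784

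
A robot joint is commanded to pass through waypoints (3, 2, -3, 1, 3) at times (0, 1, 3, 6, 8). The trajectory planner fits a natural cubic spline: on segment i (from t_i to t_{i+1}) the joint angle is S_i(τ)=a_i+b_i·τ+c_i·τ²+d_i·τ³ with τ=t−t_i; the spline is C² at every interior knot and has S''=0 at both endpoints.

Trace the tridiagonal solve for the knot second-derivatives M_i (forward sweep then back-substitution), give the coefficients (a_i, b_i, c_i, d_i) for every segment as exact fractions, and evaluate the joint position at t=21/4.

Δ: Δ0=-1, Δ1=-5/2, Δ2=4/3, Δ3=1
row 1: diag=6, rhs=-9; c'=1/3, d'=-3/2
row 2: denom=10−2·1/3=28/3; d'=(23−2·-3/2)/(28/3)=39/14
row 3: denom=10−3·9/28=253/28; d'=(-2−3·39/14)/(253/28)=-290/253
back: M3=-290/253
back: M2=39/14−9/28·-290/253=798/253
back: M1=-3/2−1/3·798/253=-1291/506
M: M0=0, M1=-1291/506, M2=798/253, M3=-290/253, M4=0
seg 0: a=3, c=M0/2=0, d=(M1−M0)/(6·1)=-1291/3036, b=Δ0−h0·(2M0+M1)/6=-1745/3036
seg 1: a=2, c=M1/2=-1291/1012, d=(M2−M1)/(6·2)=2887/6072, b=Δ1−h1·(2M1+M2)/6=-2809/1518
seg 2: a=-3, c=M2/2=399/253, d=(M3−M2)/(6·3)=-544/2277, b=Δ2−h2·(2M2+M3)/6=-947/759
seg 3: a=1, c=M3/2=-145/253, d=(M4−M3)/(6·2)=145/1518, b=Δ3−h3·(2M3+M4)/6=1339/759
t_q=21/4 → seg 2, τ=9/4; S=-3+-947/759·τ+399/253·τ²+-544/2277·τ³=-2205/4048

  seg 0: a=3 b=-1745/3036 c=0 d=-1291/3036
  seg 1: a=2 b=-2809/1518 c=-1291/1012 d=2887/6072
  seg 2: a=-3 b=-947/759 c=399/253 d=-544/2277
  seg 3: a=1 b=1339/759 c=-145/253 d=145/1518
S(21/4) = -2205/4048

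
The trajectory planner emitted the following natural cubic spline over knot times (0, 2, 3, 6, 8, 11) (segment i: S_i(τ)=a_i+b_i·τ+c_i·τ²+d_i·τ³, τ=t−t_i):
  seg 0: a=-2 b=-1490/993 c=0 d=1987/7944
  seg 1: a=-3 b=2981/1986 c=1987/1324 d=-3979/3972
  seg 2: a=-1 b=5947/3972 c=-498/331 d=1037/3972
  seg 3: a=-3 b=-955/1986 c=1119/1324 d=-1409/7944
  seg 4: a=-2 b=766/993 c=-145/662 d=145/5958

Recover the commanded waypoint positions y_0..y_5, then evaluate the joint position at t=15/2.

y_0 = S_0(0) = a_0 = -2
y_1 = S_1(0) = a_1 = -3
y_2 = S_2(0) = a_2 = -1
y_3 = S_3(0) = a_3 = -3
y_4 = S_4(0) = a_4 = -2
y_5 = S_4(3) = -1
t_q=15/2 is in segment 3 (τ=3/2); S_3(τ)=-51229/21184

y_0=-2 y_1=-3 y_2=-1 y_3=-3 y_4=-2 y_5=-1
S(15/2) = -51229/21184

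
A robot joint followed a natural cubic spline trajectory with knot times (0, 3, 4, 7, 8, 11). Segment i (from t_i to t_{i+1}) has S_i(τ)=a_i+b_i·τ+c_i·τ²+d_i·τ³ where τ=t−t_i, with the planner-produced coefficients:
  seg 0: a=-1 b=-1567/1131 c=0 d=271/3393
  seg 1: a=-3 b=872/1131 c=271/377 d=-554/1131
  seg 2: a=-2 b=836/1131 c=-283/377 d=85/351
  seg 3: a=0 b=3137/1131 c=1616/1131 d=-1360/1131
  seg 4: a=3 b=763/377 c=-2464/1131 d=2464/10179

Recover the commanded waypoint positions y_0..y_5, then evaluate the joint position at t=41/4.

y_0 = S_0(0) = a_0 = -1
y_1 = S_1(0) = a_1 = -3
y_2 = S_2(0) = a_2 = -2
y_3 = S_3(0) = a_3 = 0
y_4 = S_4(0) = a_4 = 3
y_5 = S_4(3) = -4
t_q=41/4 is in segment 4 (τ=9/4); S_4(τ)=-1083/1508

y_0=-1 y_1=-3 y_2=-2 y_3=0 y_4=3 y_5=-4
S(41/4) = -1083/1508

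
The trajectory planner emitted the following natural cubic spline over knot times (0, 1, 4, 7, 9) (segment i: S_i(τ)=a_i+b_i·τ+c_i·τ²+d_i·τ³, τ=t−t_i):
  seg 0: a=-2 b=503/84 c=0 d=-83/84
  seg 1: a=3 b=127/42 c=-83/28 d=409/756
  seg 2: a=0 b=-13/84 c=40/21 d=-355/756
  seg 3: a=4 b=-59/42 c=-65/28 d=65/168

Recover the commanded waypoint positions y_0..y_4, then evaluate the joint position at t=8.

y_0 = S_0(0) = a_0 = -2
y_1 = S_1(0) = a_1 = 3
y_2 = S_2(0) = a_2 = 0
y_3 = S_3(0) = a_3 = 4
y_4 = S_3(2) = -5
t_q=8 is in segment 3 (τ=1); S_3(τ)=37/56

y_0=-2 y_1=3 y_2=0 y_3=4 y_4=-5
S(8) = 37/56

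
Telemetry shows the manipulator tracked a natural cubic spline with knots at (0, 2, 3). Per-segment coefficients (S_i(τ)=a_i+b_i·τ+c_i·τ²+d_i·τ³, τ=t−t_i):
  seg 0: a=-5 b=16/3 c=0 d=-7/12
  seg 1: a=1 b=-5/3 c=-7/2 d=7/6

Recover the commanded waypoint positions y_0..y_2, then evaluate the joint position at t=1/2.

y_0 = S_0(0) = a_0 = -5
y_1 = S_1(0) = a_1 = 1
y_2 = S_1(1) = -3
t_q=1/2 is in segment 0 (τ=1/2); S_0(τ)=-77/32

y_0=-5 y_1=1 y_2=-3
S(1/2) = -77/32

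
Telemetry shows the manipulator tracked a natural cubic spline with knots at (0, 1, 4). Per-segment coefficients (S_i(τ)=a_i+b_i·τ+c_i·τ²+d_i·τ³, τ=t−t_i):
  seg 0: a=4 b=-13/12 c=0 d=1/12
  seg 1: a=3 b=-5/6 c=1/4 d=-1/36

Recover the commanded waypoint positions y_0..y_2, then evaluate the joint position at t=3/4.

y_0 = S_0(0) = a_0 = 4
y_1 = S_1(0) = a_1 = 3
y_2 = S_1(3) = 2
t_q=3/4 is in segment 0 (τ=3/4); S_0(τ)=825/256

y_0=4 y_1=3 y_2=2
S(3/4) = 825/256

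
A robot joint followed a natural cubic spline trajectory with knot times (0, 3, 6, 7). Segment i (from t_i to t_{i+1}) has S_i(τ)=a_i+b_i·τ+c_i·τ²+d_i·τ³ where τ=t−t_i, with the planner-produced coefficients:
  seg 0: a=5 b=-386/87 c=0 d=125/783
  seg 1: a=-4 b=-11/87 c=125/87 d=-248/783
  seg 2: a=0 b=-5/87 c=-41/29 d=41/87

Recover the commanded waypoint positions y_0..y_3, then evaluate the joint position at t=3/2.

y_0 = S_0(0) = a_0 = 5
y_1 = S_1(0) = a_1 = -4
y_2 = S_2(0) = a_2 = 0
y_3 = S_2(1) = -1
t_q=3/2 is in segment 0 (τ=3/2); S_0(τ)=-259/232

y_0=5 y_1=-4 y_2=0 y_3=-1
S(3/2) = -259/232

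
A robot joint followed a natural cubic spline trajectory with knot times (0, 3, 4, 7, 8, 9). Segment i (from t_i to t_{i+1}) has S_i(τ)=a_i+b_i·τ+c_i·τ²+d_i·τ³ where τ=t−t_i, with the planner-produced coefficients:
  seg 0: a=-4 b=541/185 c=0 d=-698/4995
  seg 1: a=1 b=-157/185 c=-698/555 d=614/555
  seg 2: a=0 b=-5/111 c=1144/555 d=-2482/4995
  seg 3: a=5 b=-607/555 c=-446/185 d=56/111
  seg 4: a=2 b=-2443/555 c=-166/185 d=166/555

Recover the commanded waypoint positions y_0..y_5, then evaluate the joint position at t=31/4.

y_0=-4 y_1=1 y_2=0 y_3=5 y_4=2 y_5=-3
S(31/4) = 2247/740

y_0 = S_0(0) = a_0 = -4
y_1 = S_1(0) = a_1 = 1
y_2 = S_2(0) = a_2 = 0
y_3 = S_3(0) = a_3 = 5
y_4 = S_4(0) = a_4 = 2
y_5 = S_4(1) = -3
t_q=31/4 is in segment 3 (τ=3/4); S_3(τ)=2247/740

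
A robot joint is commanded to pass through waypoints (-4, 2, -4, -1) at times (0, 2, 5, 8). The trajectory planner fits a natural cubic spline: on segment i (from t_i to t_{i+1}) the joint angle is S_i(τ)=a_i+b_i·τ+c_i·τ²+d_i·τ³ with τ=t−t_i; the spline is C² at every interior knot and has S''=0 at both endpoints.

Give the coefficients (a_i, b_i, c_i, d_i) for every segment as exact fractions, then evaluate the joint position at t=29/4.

Δ: Δ0=3, Δ1=-2, Δ2=1
row 1: diag=10, rhs=-30; c'=3/10, d'=-3
row 2: denom=12−3·3/10=111/10; d'=(18−3·-3)/(111/10)=90/37
back: M2=90/37
back: M1=-3−3/10·90/37=-138/37
M: M0=0, M1=-138/37, M2=90/37, M3=0
seg 0: a=-4, c=M0/2=0, d=(M1−M0)/(6·2)=-23/74, b=Δ0−h0·(2M0+M1)/6=157/37
seg 1: a=2, c=M1/2=-69/37, d=(M2−M1)/(6·3)=38/111, b=Δ1−h1·(2M1+M2)/6=19/37
seg 2: a=-4, c=M2/2=45/37, d=(M3−M2)/(6·3)=-5/37, b=Δ2−h2·(2M2+M3)/6=-53/37
t_q=29/4 → seg 2, τ=9/4; S=-4+-53/37·τ+45/37·τ²+-5/37·τ³=-6169/2368

  seg 0: a=-4 b=157/37 c=0 d=-23/74
  seg 1: a=2 b=19/37 c=-69/37 d=38/111
  seg 2: a=-4 b=-53/37 c=45/37 d=-5/37
S(29/4) = -6169/2368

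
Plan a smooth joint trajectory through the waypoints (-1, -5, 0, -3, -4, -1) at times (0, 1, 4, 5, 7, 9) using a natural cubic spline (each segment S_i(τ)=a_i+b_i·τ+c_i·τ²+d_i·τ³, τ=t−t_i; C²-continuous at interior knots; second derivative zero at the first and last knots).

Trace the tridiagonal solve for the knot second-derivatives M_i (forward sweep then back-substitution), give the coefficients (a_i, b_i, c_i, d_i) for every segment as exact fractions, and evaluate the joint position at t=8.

Δ: Δ0=-4, Δ1=5/3, Δ2=-3, Δ3=-1/2, Δ4=3/2
row 1: diag=8, rhs=34; c'=3/8, d'=17/4
row 2: denom=8−3·3/8=55/8; d'=(-28−3·17/4)/(55/8)=-326/55
row 3: denom=6−1·8/55=322/55; d'=(15−1·-326/55)/(322/55)=1151/322
row 4: denom=8−2·55/161=1178/161; d'=(12−2·1151/322)/(1178/161)=781/1178
back: M4=781/1178
back: M3=1151/322−55/161·781/1178=1972/589
back: M2=-326/55−8/55·1972/589=-3778/589
back: M1=17/4−3/8·-3778/589=3920/589
M: M0=0, M1=3920/589, M2=-3778/589, M3=1972/589, M4=781/1178, M5=0
seg 0: a=-1, c=M0/2=0, d=(M1−M0)/(6·1)=1960/1767, b=Δ0−h0·(2M0+M1)/6=-9028/1767
seg 1: a=-5, c=M1/2=1960/589, d=(M2−M1)/(6·3)=-1283/1767, b=Δ1−h1·(2M1+M2)/6=-3148/1767
seg 2: a=0, c=M2/2=-1889/589, d=(M3−M2)/(6·1)=2875/1767, b=Δ2−h2·(2M2+M3)/6=-2509/1767
seg 3: a=-3, c=M3/2=986/589, d=(M4−M3)/(6·2)=-3163/14136, b=Δ3−h3·(2M3+M4)/6=-5218/1767
seg 4: a=-4, c=M4/2=781/2356, d=(M5−M4)/(6·2)=-781/14136, b=Δ4−h4·(2M4+M5)/6=3739/3534
t_q=8 → seg 4, τ=1; S=-4+3739/3534·τ+781/2356·τ²+-781/14136·τ³=-12561/4712

  seg 0: a=-1 b=-9028/1767 c=0 d=1960/1767
  seg 1: a=-5 b=-3148/1767 c=1960/589 d=-1283/1767
  seg 2: a=0 b=-2509/1767 c=-1889/589 d=2875/1767
  seg 3: a=-3 b=-5218/1767 c=986/589 d=-3163/14136
  seg 4: a=-4 b=3739/3534 c=781/2356 d=-781/14136
S(8) = -12561/4712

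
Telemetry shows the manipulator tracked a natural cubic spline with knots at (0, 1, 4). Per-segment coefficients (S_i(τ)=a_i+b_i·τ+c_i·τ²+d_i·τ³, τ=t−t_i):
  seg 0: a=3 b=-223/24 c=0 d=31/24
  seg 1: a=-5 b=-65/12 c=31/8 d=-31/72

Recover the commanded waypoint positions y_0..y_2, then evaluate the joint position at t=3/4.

y_0 = S_0(0) = a_0 = 3
y_1 = S_1(0) = a_1 = -5
y_2 = S_1(3) = 2
t_q=3/4 is in segment 0 (τ=3/4); S_0(τ)=-1753/512

y_0=3 y_1=-5 y_2=2
S(3/4) = -1753/512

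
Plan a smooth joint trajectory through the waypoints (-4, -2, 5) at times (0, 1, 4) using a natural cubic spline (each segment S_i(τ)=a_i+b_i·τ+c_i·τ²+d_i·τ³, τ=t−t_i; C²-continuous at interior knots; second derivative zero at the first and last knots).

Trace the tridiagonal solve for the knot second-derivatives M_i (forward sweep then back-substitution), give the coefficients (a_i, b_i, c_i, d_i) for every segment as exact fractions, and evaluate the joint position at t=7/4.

  seg 0: a=-4 b=47/24 c=0 d=1/24
  seg 1: a=-2 b=25/12 c=1/8 d=-1/72
S(7/4) = -191/512

Δ: Δ0=2, Δ1=7/3
row 1: diag=8, rhs=2; c'=3/8, d'=1/4
back: M1=1/4
M: M0=0, M1=1/4, M2=0
seg 0: a=-4, c=M0/2=0, d=(M1−M0)/(6·1)=1/24, b=Δ0−h0·(2M0+M1)/6=47/24
seg 1: a=-2, c=M1/2=1/8, d=(M2−M1)/(6·3)=-1/72, b=Δ1−h1·(2M1+M2)/6=25/12
t_q=7/4 → seg 1, τ=3/4; S=-2+25/12·τ+1/8·τ²+-1/72·τ³=-191/512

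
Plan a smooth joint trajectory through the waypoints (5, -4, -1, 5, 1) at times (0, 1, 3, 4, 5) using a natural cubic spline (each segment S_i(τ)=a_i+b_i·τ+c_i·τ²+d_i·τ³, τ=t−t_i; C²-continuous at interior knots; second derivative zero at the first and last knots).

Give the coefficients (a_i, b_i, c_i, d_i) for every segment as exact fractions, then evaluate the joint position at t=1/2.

  seg 0: a=5 b=-2567/244 c=0 d=371/244
  seg 1: a=-4 b=-727/122 c=1113/244 d=-203/488
  seg 2: a=-1 b=445/61 c=126/61 d=-205/61
  seg 3: a=5 b=82/61 c=-489/61 d=163/61
S(1/2) = -137/1952

Δ: Δ0=-9, Δ1=3/2, Δ2=6, Δ3=-4
row 1: diag=6, rhs=63; c'=1/3, d'=21/2
row 2: denom=6−2·1/3=16/3; d'=(27−2·21/2)/(16/3)=9/8
row 3: denom=4−1·3/16=61/16; d'=(-60−1·9/8)/(61/16)=-978/61
back: M3=-978/61
back: M2=9/8−3/16·-978/61=252/61
back: M1=21/2−1/3·252/61=1113/122
M: M0=0, M1=1113/122, M2=252/61, M3=-978/61, M4=0
seg 0: a=5, c=M0/2=0, d=(M1−M0)/(6·1)=371/244, b=Δ0−h0·(2M0+M1)/6=-2567/244
seg 1: a=-4, c=M1/2=1113/244, d=(M2−M1)/(6·2)=-203/488, b=Δ1−h1·(2M1+M2)/6=-727/122
seg 2: a=-1, c=M2/2=126/61, d=(M3−M2)/(6·1)=-205/61, b=Δ2−h2·(2M2+M3)/6=445/61
seg 3: a=5, c=M3/2=-489/61, d=(M4−M3)/(6·1)=163/61, b=Δ3−h3·(2M3+M4)/6=82/61
t_q=1/2 → seg 0, τ=1/2; S=5+-2567/244·τ+0·τ²+371/244·τ³=-137/1952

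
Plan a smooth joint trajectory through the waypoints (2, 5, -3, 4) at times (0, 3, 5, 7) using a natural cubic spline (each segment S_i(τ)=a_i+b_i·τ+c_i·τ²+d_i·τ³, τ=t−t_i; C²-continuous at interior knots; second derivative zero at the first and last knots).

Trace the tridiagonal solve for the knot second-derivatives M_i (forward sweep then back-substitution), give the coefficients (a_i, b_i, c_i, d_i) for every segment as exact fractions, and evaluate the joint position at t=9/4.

  seg 0: a=2 b=241/76 c=0 d=-55/228
  seg 1: a=5 b=-127/38 c=-165/76 d=35/38
  seg 2: a=-3 b=-37/38 c=255/76 d=-85/152
S(9/4) = 31067/4864

Δ: Δ0=1, Δ1=-4, Δ2=7/2
row 1: diag=10, rhs=-30; c'=1/5, d'=-3
row 2: denom=8−2·1/5=38/5; d'=(45−2·-3)/(38/5)=255/38
back: M2=255/38
back: M1=-3−1/5·255/38=-165/38
M: M0=0, M1=-165/38, M2=255/38, M3=0
seg 0: a=2, c=M0/2=0, d=(M1−M0)/(6·3)=-55/228, b=Δ0−h0·(2M0+M1)/6=241/76
seg 1: a=5, c=M1/2=-165/76, d=(M2−M1)/(6·2)=35/38, b=Δ1−h1·(2M1+M2)/6=-127/38
seg 2: a=-3, c=M2/2=255/76, d=(M3−M2)/(6·2)=-85/152, b=Δ2−h2·(2M2+M3)/6=-37/38
t_q=9/4 → seg 0, τ=9/4; S=2+241/76·τ+0·τ²+-55/228·τ³=31067/4864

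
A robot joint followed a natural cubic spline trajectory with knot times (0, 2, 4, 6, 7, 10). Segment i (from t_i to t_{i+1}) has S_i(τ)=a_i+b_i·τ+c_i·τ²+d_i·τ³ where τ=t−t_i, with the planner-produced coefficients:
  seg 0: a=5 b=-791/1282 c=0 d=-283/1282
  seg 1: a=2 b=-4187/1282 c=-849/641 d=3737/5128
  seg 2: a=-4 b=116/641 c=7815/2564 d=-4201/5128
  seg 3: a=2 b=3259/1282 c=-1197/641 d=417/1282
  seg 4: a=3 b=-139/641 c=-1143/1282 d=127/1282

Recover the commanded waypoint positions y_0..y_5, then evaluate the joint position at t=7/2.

y_0=5 y_1=2 y_2=-4 y_3=2 y_4=3 y_5=-3
S(7/2) = -140285/41024

y_0 = S_0(0) = a_0 = 5
y_1 = S_1(0) = a_1 = 2
y_2 = S_2(0) = a_2 = -4
y_3 = S_3(0) = a_3 = 2
y_4 = S_4(0) = a_4 = 3
y_5 = S_4(3) = -3
t_q=7/2 is in segment 1 (τ=3/2); S_1(τ)=-140285/41024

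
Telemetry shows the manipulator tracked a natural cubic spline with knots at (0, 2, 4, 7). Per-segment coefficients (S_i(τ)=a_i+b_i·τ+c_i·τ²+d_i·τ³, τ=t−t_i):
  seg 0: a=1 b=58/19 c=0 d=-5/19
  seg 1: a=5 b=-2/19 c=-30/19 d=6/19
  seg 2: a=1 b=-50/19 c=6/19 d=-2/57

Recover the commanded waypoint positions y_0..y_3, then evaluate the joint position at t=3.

y_0=1 y_1=5 y_2=1 y_3=-5
S(3) = 69/19

y_0 = S_0(0) = a_0 = 1
y_1 = S_1(0) = a_1 = 5
y_2 = S_2(0) = a_2 = 1
y_3 = S_2(3) = -5
t_q=3 is in segment 1 (τ=1); S_1(τ)=69/19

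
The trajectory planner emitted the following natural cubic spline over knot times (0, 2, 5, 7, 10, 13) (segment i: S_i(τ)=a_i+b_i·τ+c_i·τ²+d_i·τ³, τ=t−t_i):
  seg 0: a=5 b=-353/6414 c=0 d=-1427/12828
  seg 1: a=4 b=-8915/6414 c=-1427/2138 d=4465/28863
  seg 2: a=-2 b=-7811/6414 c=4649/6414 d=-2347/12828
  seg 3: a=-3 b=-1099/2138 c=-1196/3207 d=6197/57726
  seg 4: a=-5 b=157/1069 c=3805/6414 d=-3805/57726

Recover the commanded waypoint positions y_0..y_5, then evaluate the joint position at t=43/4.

y_0 = S_0(0) = a_0 = 5
y_1 = S_1(0) = a_1 = 4
y_2 = S_2(0) = a_2 = -2
y_3 = S_3(0) = a_3 = -3
y_4 = S_4(0) = a_4 = -5
y_5 = S_4(3) = -1
t_q=43/4 is in segment 4 (τ=3/4); S_4(τ)=-627233/136832

y_0=5 y_1=4 y_2=-2 y_3=-3 y_4=-5 y_5=-1
S(43/4) = -627233/136832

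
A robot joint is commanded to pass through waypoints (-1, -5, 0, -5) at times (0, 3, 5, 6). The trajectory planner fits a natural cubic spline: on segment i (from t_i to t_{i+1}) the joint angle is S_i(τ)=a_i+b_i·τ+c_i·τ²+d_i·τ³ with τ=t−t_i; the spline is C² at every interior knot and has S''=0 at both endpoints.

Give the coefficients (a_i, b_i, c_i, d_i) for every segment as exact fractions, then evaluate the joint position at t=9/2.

Δ: Δ0=-4/3, Δ1=5/2, Δ2=-5
row 1: diag=10, rhs=23; c'=1/5, d'=23/10
row 2: denom=6−2·1/5=28/5; d'=(-45−2·23/10)/(28/5)=-62/7
back: M2=-62/7
back: M1=23/10−1/5·-62/7=57/14
M: M0=0, M1=57/14, M2=-62/7, M3=0
seg 0: a=-1, c=M0/2=0, d=(M1−M0)/(6·3)=19/84, b=Δ0−h0·(2M0+M1)/6=-283/84
seg 1: a=-5, c=M1/2=57/28, d=(M2−M1)/(6·2)=-181/168, b=Δ1−h1·(2M1+M2)/6=115/42
seg 2: a=0, c=M2/2=-31/7, d=(M3−M2)/(6·1)=31/21, b=Δ2−h2·(2M2+M3)/6=-43/21
t_q=9/2 → seg 1, τ=3/2; S=-5+115/42·τ+57/28·τ²+-181/168·τ³=23/448

  seg 0: a=-1 b=-283/84 c=0 d=19/84
  seg 1: a=-5 b=115/42 c=57/28 d=-181/168
  seg 2: a=0 b=-43/21 c=-31/7 d=31/21
S(9/2) = 23/448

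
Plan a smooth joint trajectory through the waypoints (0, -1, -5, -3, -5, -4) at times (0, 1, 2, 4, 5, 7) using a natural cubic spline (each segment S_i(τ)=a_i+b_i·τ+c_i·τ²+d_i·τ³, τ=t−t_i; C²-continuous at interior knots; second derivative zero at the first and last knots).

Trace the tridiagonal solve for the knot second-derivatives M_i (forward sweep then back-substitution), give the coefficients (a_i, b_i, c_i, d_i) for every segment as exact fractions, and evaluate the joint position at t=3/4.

  seg 0: a=0 b=65/709 c=0 d=-774/709
  seg 1: a=-1 b=-2257/709 c=-2322/709 d=1743/709
  seg 2: a=-5 b=-1672/709 c=2907/709 d=-3433/2836
  seg 3: a=-3 b=-343/709 c=-4485/1418 d=2335/1418
  seg 4: a=-5 b=-2651/1418 c=1260/709 d=-210/709
S(3/4) = -8889/22688

Δ: Δ0=-1, Δ1=-4, Δ2=1, Δ3=-2, Δ4=1/2
row 1: diag=4, rhs=-18; c'=1/4, d'=-9/2
row 2: denom=6−1·1/4=23/4; d'=(30−1·-9/2)/(23/4)=6
row 3: denom=6−2·8/23=122/23; d'=(-18−2·6)/(122/23)=-345/61
row 4: denom=6−1·23/122=709/122; d'=(15−1·-345/61)/(709/122)=2520/709
back: M4=2520/709
back: M3=-345/61−23/122·2520/709=-4485/709
back: M2=6−8/23·-4485/709=5814/709
back: M1=-9/2−1/4·5814/709=-4644/709
M: M0=0, M1=-4644/709, M2=5814/709, M3=-4485/709, M4=2520/709, M5=0
seg 0: a=0, c=M0/2=0, d=(M1−M0)/(6·1)=-774/709, b=Δ0−h0·(2M0+M1)/6=65/709
seg 1: a=-1, c=M1/2=-2322/709, d=(M2−M1)/(6·1)=1743/709, b=Δ1−h1·(2M1+M2)/6=-2257/709
seg 2: a=-5, c=M2/2=2907/709, d=(M3−M2)/(6·2)=-3433/2836, b=Δ2−h2·(2M2+M3)/6=-1672/709
seg 3: a=-3, c=M3/2=-4485/1418, d=(M4−M3)/(6·1)=2335/1418, b=Δ3−h3·(2M3+M4)/6=-343/709
seg 4: a=-5, c=M4/2=1260/709, d=(M5−M4)/(6·2)=-210/709, b=Δ4−h4·(2M4+M5)/6=-2651/1418
t_q=3/4 → seg 0, τ=3/4; S=0+65/709·τ+0·τ²+-774/709·τ³=-8889/22688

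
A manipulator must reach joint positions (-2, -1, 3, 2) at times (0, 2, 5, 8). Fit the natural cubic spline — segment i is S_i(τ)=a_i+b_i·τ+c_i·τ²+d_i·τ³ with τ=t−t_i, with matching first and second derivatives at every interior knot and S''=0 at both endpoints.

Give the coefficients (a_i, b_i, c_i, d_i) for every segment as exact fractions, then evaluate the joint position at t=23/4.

Δ: Δ0=1/2, Δ1=4/3, Δ2=-1/3
row 1: diag=10, rhs=5; c'=3/10, d'=1/2
row 2: denom=12−3·3/10=111/10; d'=(-10−3·1/2)/(111/10)=-115/111
back: M2=-115/111
back: M1=1/2−3/10·-115/111=30/37
M: M0=0, M1=30/37, M2=-115/111, M3=0
seg 0: a=-2, c=M0/2=0, d=(M1−M0)/(6·2)=5/74, b=Δ0−h0·(2M0+M1)/6=17/74
seg 1: a=-1, c=M1/2=15/37, d=(M2−M1)/(6·3)=-205/1998, b=Δ1−h1·(2M1+M2)/6=77/74
seg 2: a=3, c=M2/2=-115/222, d=(M3−M2)/(6·3)=115/1998, b=Δ2−h2·(2M2+M3)/6=26/37
t_q=23/4 → seg 2, τ=3/4; S=3+26/37·τ+-115/222·τ²+115/1998·τ³=15439/4736

  seg 0: a=-2 b=17/74 c=0 d=5/74
  seg 1: a=-1 b=77/74 c=15/37 d=-205/1998
  seg 2: a=3 b=26/37 c=-115/222 d=115/1998
S(23/4) = 15439/4736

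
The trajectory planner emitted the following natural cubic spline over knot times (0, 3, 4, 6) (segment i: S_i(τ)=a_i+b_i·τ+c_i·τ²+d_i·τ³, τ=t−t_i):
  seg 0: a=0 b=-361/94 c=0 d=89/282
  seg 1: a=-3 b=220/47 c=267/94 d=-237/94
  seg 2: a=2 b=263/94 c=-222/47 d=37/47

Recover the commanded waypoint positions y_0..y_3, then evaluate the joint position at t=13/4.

y_0=0 y_1=-3 y_2=2 y_3=-5
S(13/4) = -10177/6016

y_0 = S_0(0) = a_0 = 0
y_1 = S_1(0) = a_1 = -3
y_2 = S_2(0) = a_2 = 2
y_3 = S_2(2) = -5
t_q=13/4 is in segment 1 (τ=1/4); S_1(τ)=-10177/6016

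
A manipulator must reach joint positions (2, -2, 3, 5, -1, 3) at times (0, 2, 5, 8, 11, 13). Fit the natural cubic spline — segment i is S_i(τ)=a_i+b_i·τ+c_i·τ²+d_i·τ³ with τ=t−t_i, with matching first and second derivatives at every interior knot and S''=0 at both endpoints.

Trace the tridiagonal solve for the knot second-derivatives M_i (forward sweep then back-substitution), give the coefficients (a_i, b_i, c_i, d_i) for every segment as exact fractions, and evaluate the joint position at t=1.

  seg 0: a=2 b=-10640/3807 c=0 d=1513/7614
  seg 1: a=-2 b=-1562/3807 c=1513/1269 d=-5710/34263
  seg 2: a=3 b=8542/3807 c=-1171/3807 d=-53/729
  seg 3: a=5 b=-5957/3807 c=-3662/3807 d=9329/34263
  seg 4: a=-1 b=58/3807 c=1889/1269 d=-1889/7614
S(1) = -1513/2538

Δ: Δ0=-2, Δ1=5/3, Δ2=2/3, Δ3=-2, Δ4=2
row 1: diag=10, rhs=22; c'=3/10, d'=11/5
row 2: denom=12−3·3/10=111/10; d'=(-6−3·11/5)/(111/10)=-42/37
row 3: denom=12−3·10/37=414/37; d'=(-16−3·-42/37)/(414/37)=-233/207
row 4: denom=10−3·37/138=423/46; d'=(24−3·-233/207)/(423/46)=3778/1269
back: M4=3778/1269
back: M3=-233/207−37/138·3778/1269=-7324/3807
back: M2=-42/37−10/37·-7324/3807=-2342/3807
back: M1=11/5−3/10·-2342/3807=3026/1269
M: M0=0, M1=3026/1269, M2=-2342/3807, M3=-7324/3807, M4=3778/1269, M5=0
seg 0: a=2, c=M0/2=0, d=(M1−M0)/(6·2)=1513/7614, b=Δ0−h0·(2M0+M1)/6=-10640/3807
seg 1: a=-2, c=M1/2=1513/1269, d=(M2−M1)/(6·3)=-5710/34263, b=Δ1−h1·(2M1+M2)/6=-1562/3807
seg 2: a=3, c=M2/2=-1171/3807, d=(M3−M2)/(6·3)=-53/729, b=Δ2−h2·(2M2+M3)/6=8542/3807
seg 3: a=5, c=M3/2=-3662/3807, d=(M4−M3)/(6·3)=9329/34263, b=Δ3−h3·(2M3+M4)/6=-5957/3807
seg 4: a=-1, c=M4/2=1889/1269, d=(M5−M4)/(6·2)=-1889/7614, b=Δ4−h4·(2M4+M5)/6=58/3807
t_q=1 → seg 0, τ=1; S=2+-10640/3807·τ+0·τ²+1513/7614·τ³=-1513/2538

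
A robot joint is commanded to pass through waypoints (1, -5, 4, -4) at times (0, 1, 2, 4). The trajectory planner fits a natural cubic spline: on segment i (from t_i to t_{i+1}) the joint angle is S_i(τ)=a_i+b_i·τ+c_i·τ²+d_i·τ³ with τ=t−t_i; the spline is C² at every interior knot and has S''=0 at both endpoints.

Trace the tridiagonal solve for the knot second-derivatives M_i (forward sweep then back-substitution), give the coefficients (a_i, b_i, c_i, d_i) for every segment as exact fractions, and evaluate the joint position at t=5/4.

  seg 0: a=1 b=-241/23 c=0 d=103/23
  seg 1: a=-5 b=68/23 c=309/23 d=-170/23
  seg 2: a=4 b=176/23 c=-201/23 d=67/46
S(5/4) = -2603/736

Δ: Δ0=-6, Δ1=9, Δ2=-4
row 1: diag=4, rhs=90; c'=1/4, d'=45/2
row 2: denom=6−1·1/4=23/4; d'=(-78−1·45/2)/(23/4)=-402/23
back: M2=-402/23
back: M1=45/2−1/4·-402/23=618/23
M: M0=0, M1=618/23, M2=-402/23, M3=0
seg 0: a=1, c=M0/2=0, d=(M1−M0)/(6·1)=103/23, b=Δ0−h0·(2M0+M1)/6=-241/23
seg 1: a=-5, c=M1/2=309/23, d=(M2−M1)/(6·1)=-170/23, b=Δ1−h1·(2M1+M2)/6=68/23
seg 2: a=4, c=M2/2=-201/23, d=(M3−M2)/(6·2)=67/46, b=Δ2−h2·(2M2+M3)/6=176/23
t_q=5/4 → seg 1, τ=1/4; S=-5+68/23·τ+309/23·τ²+-170/23·τ³=-2603/736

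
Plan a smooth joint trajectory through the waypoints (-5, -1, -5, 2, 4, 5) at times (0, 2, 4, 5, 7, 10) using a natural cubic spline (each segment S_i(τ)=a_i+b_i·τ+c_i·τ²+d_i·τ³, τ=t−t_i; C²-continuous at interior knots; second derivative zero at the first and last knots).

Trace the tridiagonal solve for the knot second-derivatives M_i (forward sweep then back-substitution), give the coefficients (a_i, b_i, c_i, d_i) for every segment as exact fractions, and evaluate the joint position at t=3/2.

Δ: Δ0=2, Δ1=-2, Δ2=7, Δ3=1, Δ4=1/3
row 1: diag=8, rhs=-24; c'=1/4, d'=-3
row 2: denom=6−2·1/4=11/2; d'=(54−2·-3)/(11/2)=120/11
row 3: denom=6−1·2/11=64/11; d'=(-36−1·120/11)/(64/11)=-129/16
row 4: denom=10−2·11/32=149/16; d'=(-4−2·-129/16)/(149/16)=194/149
back: M4=194/149
back: M3=-129/16−11/32·194/149=-1268/149
back: M2=120/11−2/11·-1268/149=1856/149
back: M1=-3−1/4·1856/149=-911/149
M: M0=0, M1=-911/149, M2=1856/149, M3=-1268/149, M4=194/149, M5=0
seg 0: a=-5, c=M0/2=0, d=(M1−M0)/(6·2)=-911/1788, b=Δ0−h0·(2M0+M1)/6=1805/447
seg 1: a=-1, c=M1/2=-911/298, d=(M2−M1)/(6·2)=2767/1788, b=Δ1−h1·(2M1+M2)/6=-928/447
seg 2: a=-5, c=M2/2=928/149, d=(M3−M2)/(6·1)=-1562/447, b=Δ2−h2·(2M2+M3)/6=1907/447
seg 3: a=2, c=M3/2=-634/149, d=(M4−M3)/(6·2)=731/894, b=Δ3−h3·(2M3+M4)/6=2789/447
seg 4: a=4, c=M4/2=97/149, d=(M5−M4)/(6·3)=-97/1341, b=Δ4−h4·(2M4+M5)/6=-433/447
t_q=3/2 → seg 0, τ=3/2; S=-5+1805/447·τ+0·τ²+-911/1788·τ³=-3159/4768

  seg 0: a=-5 b=1805/447 c=0 d=-911/1788
  seg 1: a=-1 b=-928/447 c=-911/298 d=2767/1788
  seg 2: a=-5 b=1907/447 c=928/149 d=-1562/447
  seg 3: a=2 b=2789/447 c=-634/149 d=731/894
  seg 4: a=4 b=-433/447 c=97/149 d=-97/1341
S(3/2) = -3159/4768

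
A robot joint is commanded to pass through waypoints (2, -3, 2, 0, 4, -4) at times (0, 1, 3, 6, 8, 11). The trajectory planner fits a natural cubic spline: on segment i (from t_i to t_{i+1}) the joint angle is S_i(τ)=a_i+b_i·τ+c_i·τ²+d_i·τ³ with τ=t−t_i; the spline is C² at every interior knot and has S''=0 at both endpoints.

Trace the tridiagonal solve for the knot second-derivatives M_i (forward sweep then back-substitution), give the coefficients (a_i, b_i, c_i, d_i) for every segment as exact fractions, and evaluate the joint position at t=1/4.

Δ: Δ0=-5, Δ1=5/2, Δ2=-2/3, Δ3=2, Δ4=-8/3
row 1: diag=6, rhs=45; c'=1/3, d'=15/2
row 2: denom=10−2·1/3=28/3; d'=(-19−2·15/2)/(28/3)=-51/14
row 3: denom=10−3·9/28=253/28; d'=(16−3·-51/14)/(253/28)=754/253
row 4: denom=10−2·56/253=2418/253; d'=(-28−2·754/253)/(2418/253)=-1432/403
back: M4=-1432/403
back: M3=754/253−56/253·-1432/403=1518/403
back: M2=-51/14−9/28·1518/403=-1956/403
back: M1=15/2−1/3·-1956/403=7349/806
M: M0=0, M1=7349/806, M2=-1956/403, M3=1518/403, M4=-1432/403, M5=0
seg 0: a=2, c=M0/2=0, d=(M1−M0)/(6·1)=7349/4836, b=Δ0−h0·(2M0+M1)/6=-31529/4836
seg 1: a=-3, c=M1/2=7349/1612, d=(M2−M1)/(6·2)=-11261/9672, b=Δ1−h1·(2M1+M2)/6=-4741/2418
seg 2: a=2, c=M2/2=-978/403, d=(M3−M2)/(6·3)=193/403, b=Δ2−h2·(2M2+M3)/6=2785/1209
seg 3: a=0, c=M3/2=759/403, d=(M4−M3)/(6·2)=-1475/2418, b=Δ3−h3·(2M3+M4)/6=814/1209
seg 4: a=4, c=M4/2=-716/403, d=(M5−M4)/(6·3)=716/3627, b=Δ4−h4·(2M4+M5)/6=1072/1209
t_q=1/4 → seg 0, τ=1/4; S=2+-31529/4836·τ+0·τ²+7349/4836·τ³=40631/103168

  seg 0: a=2 b=-31529/4836 c=0 d=7349/4836
  seg 1: a=-3 b=-4741/2418 c=7349/1612 d=-11261/9672
  seg 2: a=2 b=2785/1209 c=-978/403 d=193/403
  seg 3: a=0 b=814/1209 c=759/403 d=-1475/2418
  seg 4: a=4 b=1072/1209 c=-716/403 d=716/3627
S(1/4) = 40631/103168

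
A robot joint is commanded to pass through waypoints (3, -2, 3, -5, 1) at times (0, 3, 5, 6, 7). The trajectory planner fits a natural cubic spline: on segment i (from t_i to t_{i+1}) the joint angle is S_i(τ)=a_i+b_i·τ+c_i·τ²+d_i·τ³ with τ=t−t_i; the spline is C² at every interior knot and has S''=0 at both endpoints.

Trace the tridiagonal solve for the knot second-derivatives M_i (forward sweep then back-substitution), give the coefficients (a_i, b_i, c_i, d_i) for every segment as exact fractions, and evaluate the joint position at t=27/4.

  seg 0: a=3 b=-5881/1284 c=0 d=1247/3852
  seg 1: a=-2 b=2671/642 c=1247/428 d=-4807/2568
  seg 2: a=3 b=-2134/321 c=-890/107 d=2236/321
  seg 3: a=-5 b=-766/321 c=1346/107 d=-1346/321
S(27/4) = -5077/3424

Δ: Δ0=-5/3, Δ1=5/2, Δ2=-8, Δ3=6
row 1: diag=10, rhs=25; c'=1/5, d'=5/2
row 2: denom=6−2·1/5=28/5; d'=(-63−2·5/2)/(28/5)=-85/7
row 3: denom=4−1·5/28=107/28; d'=(84−1·-85/7)/(107/28)=2692/107
back: M3=2692/107
back: M2=-85/7−5/28·2692/107=-1780/107
back: M1=5/2−1/5·-1780/107=1247/214
M: M0=0, M1=1247/214, M2=-1780/107, M3=2692/107, M4=0
seg 0: a=3, c=M0/2=0, d=(M1−M0)/(6·3)=1247/3852, b=Δ0−h0·(2M0+M1)/6=-5881/1284
seg 1: a=-2, c=M1/2=1247/428, d=(M2−M1)/(6·2)=-4807/2568, b=Δ1−h1·(2M1+M2)/6=2671/642
seg 2: a=3, c=M2/2=-890/107, d=(M3−M2)/(6·1)=2236/321, b=Δ2−h2·(2M2+M3)/6=-2134/321
seg 3: a=-5, c=M3/2=1346/107, d=(M4−M3)/(6·1)=-1346/321, b=Δ3−h3·(2M3+M4)/6=-766/321
t_q=27/4 → seg 3, τ=3/4; S=-5+-766/321·τ+1346/107·τ²+-1346/321·τ³=-5077/3424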